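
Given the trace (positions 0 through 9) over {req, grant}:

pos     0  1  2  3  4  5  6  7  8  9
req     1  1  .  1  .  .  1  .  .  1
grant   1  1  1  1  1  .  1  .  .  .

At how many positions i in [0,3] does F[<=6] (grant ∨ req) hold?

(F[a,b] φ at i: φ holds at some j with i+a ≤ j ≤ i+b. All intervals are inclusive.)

4

Evaluate at each i in [0,3]:
  i=0: ✓ (witness j=0)
  i=1: ✓ (witness j=1)
  i=2: ✓ (witness j=2)
  i=3: ✓ (witness j=3)
Positions where it holds: {0, 1, 2, 3} → 4.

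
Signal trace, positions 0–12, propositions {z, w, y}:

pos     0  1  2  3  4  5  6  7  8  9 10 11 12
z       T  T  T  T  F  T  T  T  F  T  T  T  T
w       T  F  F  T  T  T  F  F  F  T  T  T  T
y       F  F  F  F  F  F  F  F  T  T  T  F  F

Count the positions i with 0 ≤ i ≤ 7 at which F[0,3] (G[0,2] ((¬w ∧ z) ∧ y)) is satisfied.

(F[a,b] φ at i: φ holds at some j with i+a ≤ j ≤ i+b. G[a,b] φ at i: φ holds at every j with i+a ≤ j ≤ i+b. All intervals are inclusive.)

Evaluate at each i in [0,7]:
  i=0: ✗ (none in [0,3])
  i=1: ✗ (none in [1,4])
  i=2: ✗ (none in [2,5])
  i=3: ✗ (none in [3,6])
  i=4: ✗ (none in [4,7])
  i=5: ✗ (none in [5,8])
  i=6: ✗ (none in [6,9])
  i=7: ✗ (none in [7,10])
Positions where it holds: {} → 0.

0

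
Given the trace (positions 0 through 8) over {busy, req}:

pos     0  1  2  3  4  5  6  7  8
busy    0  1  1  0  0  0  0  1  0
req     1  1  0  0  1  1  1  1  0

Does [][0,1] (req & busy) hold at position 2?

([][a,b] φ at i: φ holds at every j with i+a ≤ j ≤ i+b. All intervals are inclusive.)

False

Check (req & busy) at every j in [2,3]:
  j=2: false
  j=3: false
Fails at j=2 → formula fails.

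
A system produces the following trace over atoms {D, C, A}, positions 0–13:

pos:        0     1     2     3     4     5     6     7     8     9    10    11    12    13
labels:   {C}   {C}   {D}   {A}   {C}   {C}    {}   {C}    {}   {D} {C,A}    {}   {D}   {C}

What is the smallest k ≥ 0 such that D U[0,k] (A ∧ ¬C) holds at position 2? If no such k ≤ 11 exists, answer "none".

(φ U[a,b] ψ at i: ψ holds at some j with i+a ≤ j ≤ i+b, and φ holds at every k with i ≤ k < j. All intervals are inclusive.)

1

Need earliest j ≥ 2 with (A ∧ ¬C), and D at every k in [2,j-1].
  j=2: rhs fails.
  j=3: rhs holds; lhs holds on [2,2]. k = 1.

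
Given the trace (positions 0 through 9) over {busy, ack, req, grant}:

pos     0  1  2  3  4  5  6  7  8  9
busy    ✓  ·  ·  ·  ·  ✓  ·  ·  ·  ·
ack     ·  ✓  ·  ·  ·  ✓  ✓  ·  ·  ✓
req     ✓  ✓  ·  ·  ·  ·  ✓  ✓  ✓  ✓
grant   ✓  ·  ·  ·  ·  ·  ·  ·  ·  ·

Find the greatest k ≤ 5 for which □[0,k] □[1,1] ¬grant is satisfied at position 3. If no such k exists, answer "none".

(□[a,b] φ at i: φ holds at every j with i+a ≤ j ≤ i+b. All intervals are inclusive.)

5

□[1,1] ¬grant must hold from j=3 onward; find where it first fails.
  j=3: holds
  j=4: holds
  j=5: holds
  j=6: holds
  j=7: holds
  j=8: holds
Holds through j=8; largest k = 5.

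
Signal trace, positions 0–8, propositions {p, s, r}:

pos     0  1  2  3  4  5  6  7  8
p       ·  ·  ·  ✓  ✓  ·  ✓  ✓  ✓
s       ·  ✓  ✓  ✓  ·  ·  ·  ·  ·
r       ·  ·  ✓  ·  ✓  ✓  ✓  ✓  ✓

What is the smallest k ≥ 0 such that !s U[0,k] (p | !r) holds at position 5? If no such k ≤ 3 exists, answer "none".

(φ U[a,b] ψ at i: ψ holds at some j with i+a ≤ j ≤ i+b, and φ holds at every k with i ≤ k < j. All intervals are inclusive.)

1

Need earliest j ≥ 5 with (p | !r), and !s at every k in [5,j-1].
  j=5: rhs fails.
  j=6: rhs holds; lhs holds on [5,5]. k = 1.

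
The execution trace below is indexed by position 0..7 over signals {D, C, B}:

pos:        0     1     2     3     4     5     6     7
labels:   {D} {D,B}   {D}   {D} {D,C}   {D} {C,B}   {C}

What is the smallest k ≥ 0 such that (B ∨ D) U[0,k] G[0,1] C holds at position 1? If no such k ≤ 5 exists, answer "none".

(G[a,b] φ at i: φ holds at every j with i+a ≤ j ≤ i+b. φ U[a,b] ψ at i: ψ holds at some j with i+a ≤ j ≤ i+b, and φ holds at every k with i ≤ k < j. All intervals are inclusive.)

Need earliest j ≥ 1 with G[0,1] C, and (B ∨ D) at every k in [1,j-1].
  j=1: rhs fails.
  j=2: rhs fails.
  j=3: rhs fails.
  j=4: rhs fails.
  j=5: rhs fails.
  j=6: rhs holds; lhs holds on [1,5]. k = 5.

5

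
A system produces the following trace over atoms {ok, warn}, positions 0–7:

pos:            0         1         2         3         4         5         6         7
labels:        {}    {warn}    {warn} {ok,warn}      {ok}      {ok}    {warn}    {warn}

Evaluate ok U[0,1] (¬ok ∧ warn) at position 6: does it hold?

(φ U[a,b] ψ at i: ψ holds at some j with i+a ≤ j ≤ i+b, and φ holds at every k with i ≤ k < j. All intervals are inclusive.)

Need some j in [6,7] with (¬ok ∧ warn), and ok at every k in [6,j-1].
  j=6: (¬ok ∧ warn) holds; no prefix to check → satisfied.

Holds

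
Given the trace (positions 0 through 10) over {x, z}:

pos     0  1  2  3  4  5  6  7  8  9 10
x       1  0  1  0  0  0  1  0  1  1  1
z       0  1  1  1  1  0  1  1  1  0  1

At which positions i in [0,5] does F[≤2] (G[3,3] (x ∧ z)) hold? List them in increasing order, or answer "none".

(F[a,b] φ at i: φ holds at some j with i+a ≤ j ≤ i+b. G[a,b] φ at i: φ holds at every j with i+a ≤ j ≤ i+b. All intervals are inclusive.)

1, 2, 3, 4, 5

Evaluate at each i in [0,5]:
  i=0: ✗ (none in [0,2])
  i=1: ✓ (witness j=3)
  i=2: ✓ (witness j=3)
  i=3: ✓ (witness j=3)
  i=4: ✓ (witness j=5)
  i=5: ✓ (witness j=5)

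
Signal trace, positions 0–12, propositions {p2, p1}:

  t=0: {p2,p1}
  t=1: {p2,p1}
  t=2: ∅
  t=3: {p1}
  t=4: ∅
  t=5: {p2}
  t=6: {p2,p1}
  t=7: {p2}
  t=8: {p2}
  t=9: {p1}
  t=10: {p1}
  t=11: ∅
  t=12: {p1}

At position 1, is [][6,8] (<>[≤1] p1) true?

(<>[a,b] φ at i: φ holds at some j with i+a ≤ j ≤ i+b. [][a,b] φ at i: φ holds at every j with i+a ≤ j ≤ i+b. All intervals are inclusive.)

Check <>[≤1] p1 at every j in [7,9]:
  j=7: fails (none in [7,8])
  j=8: holds (witness at 9)
  j=9: holds (witness at 9)
Fails at j=7 → formula fails.

False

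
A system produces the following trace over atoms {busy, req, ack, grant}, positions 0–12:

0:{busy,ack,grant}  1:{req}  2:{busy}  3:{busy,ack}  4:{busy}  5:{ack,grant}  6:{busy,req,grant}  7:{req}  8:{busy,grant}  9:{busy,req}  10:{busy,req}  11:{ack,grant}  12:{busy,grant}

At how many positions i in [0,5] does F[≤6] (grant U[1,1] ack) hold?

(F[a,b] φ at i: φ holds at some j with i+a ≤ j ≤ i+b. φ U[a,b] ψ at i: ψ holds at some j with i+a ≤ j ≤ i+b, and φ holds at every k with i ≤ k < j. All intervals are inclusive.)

Evaluate at each i in [0,5]:
  i=0: ✗ (none in [0,6])
  i=1: ✗ (none in [1,7])
  i=2: ✗ (none in [2,8])
  i=3: ✗ (none in [3,9])
  i=4: ✗ (none in [4,10])
  i=5: ✗ (none in [5,11])
Positions where it holds: {} → 0.

0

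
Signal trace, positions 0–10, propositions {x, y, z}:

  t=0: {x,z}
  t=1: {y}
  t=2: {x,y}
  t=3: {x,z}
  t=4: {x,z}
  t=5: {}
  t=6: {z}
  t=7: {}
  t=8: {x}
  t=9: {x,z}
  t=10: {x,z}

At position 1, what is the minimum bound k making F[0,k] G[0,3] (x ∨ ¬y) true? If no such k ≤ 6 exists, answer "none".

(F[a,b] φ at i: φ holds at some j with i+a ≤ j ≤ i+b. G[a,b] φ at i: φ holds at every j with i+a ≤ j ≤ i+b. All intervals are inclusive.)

1

Scan j = 1,2,… for G[0,3] (x ∨ ¬y):
  j=1: fails
  j=2: holds
First hit at j=2, so smallest k = 2-1 = 1.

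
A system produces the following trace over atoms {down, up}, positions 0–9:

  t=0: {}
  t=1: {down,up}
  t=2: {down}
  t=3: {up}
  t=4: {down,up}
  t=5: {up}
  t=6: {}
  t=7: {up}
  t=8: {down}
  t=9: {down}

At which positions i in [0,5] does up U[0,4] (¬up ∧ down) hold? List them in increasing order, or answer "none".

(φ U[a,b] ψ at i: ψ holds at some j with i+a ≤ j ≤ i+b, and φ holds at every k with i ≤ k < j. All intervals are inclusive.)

Evaluate at each i in [0,5]:
  i=0: ✗ (lhs fails at k=0 before rhs at j=2)
  i=1: ✓ (rhs at j=2; lhs holds on [1,1])
  i=2: ✓ (rhs at j=2)
  i=3: ✗ (no rhs in [3,7])
  i=4: ✗ (lhs fails at k=6 before rhs at j=8)
  i=5: ✗ (lhs fails at k=6 before rhs at j=8)

1, 2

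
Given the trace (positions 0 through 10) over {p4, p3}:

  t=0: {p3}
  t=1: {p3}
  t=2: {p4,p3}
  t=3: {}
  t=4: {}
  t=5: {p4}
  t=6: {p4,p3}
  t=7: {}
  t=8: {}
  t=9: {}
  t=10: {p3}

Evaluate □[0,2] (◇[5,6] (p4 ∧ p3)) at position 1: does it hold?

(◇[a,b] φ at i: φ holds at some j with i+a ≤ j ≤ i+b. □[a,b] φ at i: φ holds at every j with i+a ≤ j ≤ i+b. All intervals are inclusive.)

False

Check ◇[5,6] (p4 ∧ p3) at every j in [1,3]:
  j=1: holds (witness at 6)
  j=2: fails (none in [7,8])
  j=3: fails (none in [8,9])
Fails at j=2 → formula fails.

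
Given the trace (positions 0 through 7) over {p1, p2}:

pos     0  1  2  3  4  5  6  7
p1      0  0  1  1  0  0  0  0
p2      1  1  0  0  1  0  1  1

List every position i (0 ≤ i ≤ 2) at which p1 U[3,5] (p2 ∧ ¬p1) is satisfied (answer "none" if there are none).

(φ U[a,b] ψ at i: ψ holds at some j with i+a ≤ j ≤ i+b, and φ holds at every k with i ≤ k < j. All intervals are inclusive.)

Evaluate at each i in [0,2]:
  i=0: ✗ (lhs fails at k=0 before rhs at j=4)
  i=1: ✗ (lhs fails at k=1 before rhs at j=4)
  i=2: ✗ (lhs fails at k=4 before rhs at j=6)

none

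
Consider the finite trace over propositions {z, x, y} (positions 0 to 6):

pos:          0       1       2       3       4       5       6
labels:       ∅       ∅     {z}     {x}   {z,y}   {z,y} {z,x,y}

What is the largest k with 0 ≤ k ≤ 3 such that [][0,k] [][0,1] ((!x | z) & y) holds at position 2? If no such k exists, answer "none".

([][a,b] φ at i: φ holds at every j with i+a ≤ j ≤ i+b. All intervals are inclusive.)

[][0,1] ((!x | z) & y) must hold from j=2 onward; find where it first fails.
  j=2: fails → no k works.

none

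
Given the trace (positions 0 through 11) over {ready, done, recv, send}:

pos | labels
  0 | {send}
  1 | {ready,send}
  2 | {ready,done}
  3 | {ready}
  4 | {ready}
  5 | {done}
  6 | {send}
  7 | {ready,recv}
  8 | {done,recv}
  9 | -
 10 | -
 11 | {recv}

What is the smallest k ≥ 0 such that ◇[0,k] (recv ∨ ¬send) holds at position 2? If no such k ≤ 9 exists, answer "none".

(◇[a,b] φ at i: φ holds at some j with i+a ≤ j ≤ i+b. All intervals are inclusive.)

0

Scan j = 2,3,… for (recv ∨ ¬send):
  j=2: holds
First hit at j=2, so smallest k = 2-2 = 0.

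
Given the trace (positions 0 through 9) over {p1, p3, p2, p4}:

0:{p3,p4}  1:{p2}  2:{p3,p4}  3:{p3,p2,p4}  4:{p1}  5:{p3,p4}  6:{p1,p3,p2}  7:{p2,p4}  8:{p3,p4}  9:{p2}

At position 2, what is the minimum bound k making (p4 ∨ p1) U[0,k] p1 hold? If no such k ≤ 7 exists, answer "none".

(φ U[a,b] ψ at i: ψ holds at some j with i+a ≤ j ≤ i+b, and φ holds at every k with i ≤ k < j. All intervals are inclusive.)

Need earliest j ≥ 2 with p1, and (p4 ∨ p1) at every k in [2,j-1].
  j=2: rhs fails.
  j=3: rhs fails.
  j=4: rhs holds; lhs holds on [2,3]. k = 2.

2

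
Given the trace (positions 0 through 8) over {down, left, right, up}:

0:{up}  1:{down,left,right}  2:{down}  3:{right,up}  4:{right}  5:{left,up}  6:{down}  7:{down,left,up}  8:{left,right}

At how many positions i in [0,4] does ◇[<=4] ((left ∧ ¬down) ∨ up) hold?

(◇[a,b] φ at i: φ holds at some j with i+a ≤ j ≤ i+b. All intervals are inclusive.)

Evaluate at each i in [0,4]:
  i=0: ✓ (witness j=0)
  i=1: ✓ (witness j=3)
  i=2: ✓ (witness j=3)
  i=3: ✓ (witness j=3)
  i=4: ✓ (witness j=5)
Positions where it holds: {0, 1, 2, 3, 4} → 5.

5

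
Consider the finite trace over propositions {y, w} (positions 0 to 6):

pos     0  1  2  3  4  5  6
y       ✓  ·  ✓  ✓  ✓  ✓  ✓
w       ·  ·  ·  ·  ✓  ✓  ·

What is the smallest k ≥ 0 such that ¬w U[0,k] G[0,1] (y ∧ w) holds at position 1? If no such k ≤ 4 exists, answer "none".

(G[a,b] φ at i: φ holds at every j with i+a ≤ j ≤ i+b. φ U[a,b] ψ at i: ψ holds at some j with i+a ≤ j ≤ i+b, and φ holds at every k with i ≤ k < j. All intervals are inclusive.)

3

Need earliest j ≥ 1 with G[0,1] (y ∧ w), and ¬w at every k in [1,j-1].
  j=1: rhs fails.
  j=2: rhs fails.
  j=3: rhs fails.
  j=4: rhs holds; lhs holds on [1,3]. k = 3.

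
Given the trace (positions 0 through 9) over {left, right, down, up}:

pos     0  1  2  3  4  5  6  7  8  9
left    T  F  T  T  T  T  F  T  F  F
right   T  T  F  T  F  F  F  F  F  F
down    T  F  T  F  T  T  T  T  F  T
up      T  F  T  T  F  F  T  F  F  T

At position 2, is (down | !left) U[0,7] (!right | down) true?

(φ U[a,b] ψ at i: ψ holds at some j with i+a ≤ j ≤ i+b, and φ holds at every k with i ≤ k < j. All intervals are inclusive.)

Yes

Need some j in [2,9] with (!right | down), and (down | !left) at every k in [2,j-1].
  j=2: (!right | down) holds; no prefix to check → satisfied.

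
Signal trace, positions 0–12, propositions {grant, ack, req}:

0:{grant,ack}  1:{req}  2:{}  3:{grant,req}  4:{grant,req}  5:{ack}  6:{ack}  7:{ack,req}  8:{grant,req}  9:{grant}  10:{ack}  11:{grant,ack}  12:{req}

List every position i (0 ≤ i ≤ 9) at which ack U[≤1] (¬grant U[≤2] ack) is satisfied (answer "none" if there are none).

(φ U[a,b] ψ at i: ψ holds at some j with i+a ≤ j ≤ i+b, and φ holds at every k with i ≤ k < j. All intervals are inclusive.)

0, 5, 6, 7

Evaluate at each i in [0,9]:
  i=0: ✓ (rhs at j=0)
  i=1: ✗ (no rhs in [1,2])
  i=2: ✗ (no rhs in [2,3])
  i=3: ✗ (no rhs in [3,4])
  i=4: ✗ (lhs fails at k=4 before rhs at j=5)
  i=5: ✓ (rhs at j=5)
  i=6: ✓ (rhs at j=6)
  i=7: ✓ (rhs at j=7)
  i=8: ✗ (no rhs in [8,9])
  i=9: ✗ (lhs fails at k=9 before rhs at j=10)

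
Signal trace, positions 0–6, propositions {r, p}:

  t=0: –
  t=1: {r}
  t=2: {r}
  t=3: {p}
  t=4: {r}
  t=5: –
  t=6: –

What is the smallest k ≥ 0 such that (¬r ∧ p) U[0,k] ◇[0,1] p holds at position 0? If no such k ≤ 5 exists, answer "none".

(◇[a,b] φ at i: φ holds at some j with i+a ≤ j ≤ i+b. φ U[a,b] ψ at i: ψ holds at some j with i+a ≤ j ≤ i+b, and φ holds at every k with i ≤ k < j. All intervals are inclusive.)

none

Need earliest j ≥ 0 with ◇[0,1] p, and (¬r ∧ p) at every k in [0,j-1].
  j=0: rhs fails.
  j=1: rhs fails.
  j=2: rhs holds but lhs fails at k=0.
  j=3: rhs holds but lhs fails at k=0.
  j=4: rhs fails.
  j=5: rhs fails.
No witness within the range → none.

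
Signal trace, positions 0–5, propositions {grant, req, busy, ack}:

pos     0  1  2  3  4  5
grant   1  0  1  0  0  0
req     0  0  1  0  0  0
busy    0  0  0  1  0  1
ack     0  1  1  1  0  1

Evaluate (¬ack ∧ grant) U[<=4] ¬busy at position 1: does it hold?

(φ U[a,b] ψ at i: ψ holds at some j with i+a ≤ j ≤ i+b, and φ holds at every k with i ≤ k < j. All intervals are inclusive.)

Need some j in [1,5] with ¬busy, and (¬ack ∧ grant) at every k in [1,j-1].
  j=1: ¬busy holds; no prefix to check → satisfied.

True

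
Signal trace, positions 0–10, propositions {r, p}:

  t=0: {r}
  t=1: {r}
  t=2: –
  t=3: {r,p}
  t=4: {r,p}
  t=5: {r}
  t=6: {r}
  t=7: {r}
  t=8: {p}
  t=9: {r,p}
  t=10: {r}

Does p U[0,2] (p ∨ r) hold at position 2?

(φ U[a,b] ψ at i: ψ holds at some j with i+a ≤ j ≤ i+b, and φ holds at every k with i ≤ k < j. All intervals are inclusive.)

Does not hold

Need some j in [2,4] with (p ∨ r), and p at every k in [2,j-1].
  j=2: (p ∨ r) false.
  j=3: (p ∨ r) holds, but p fails at k=2 → not this j.
  j=4: (p ∨ r) holds, but p fails at k=2 → not this j.
No j in the window works → until fails.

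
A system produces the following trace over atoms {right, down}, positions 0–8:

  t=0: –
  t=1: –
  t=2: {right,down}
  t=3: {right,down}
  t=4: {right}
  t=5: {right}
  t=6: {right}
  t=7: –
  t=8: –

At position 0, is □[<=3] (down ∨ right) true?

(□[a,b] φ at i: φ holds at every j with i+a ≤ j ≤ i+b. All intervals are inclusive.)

No

Check (down ∨ right) at every j in [0,3]:
  j=0: false
  j=1: false
  j=2: true
  j=3: true
Fails at j=0 → formula fails.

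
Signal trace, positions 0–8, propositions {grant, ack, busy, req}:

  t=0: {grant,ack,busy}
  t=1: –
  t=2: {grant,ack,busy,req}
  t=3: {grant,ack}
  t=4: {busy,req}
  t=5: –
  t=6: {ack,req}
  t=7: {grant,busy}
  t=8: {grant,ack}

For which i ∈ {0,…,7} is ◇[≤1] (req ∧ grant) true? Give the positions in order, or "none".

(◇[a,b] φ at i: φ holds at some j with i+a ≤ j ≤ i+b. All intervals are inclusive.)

1, 2

Evaluate at each i in [0,7]:
  i=0: ✗ (none in [0,1])
  i=1: ✓ (witness j=2)
  i=2: ✓ (witness j=2)
  i=3: ✗ (none in [3,4])
  i=4: ✗ (none in [4,5])
  i=5: ✗ (none in [5,6])
  i=6: ✗ (none in [6,7])
  i=7: ✗ (none in [7,8])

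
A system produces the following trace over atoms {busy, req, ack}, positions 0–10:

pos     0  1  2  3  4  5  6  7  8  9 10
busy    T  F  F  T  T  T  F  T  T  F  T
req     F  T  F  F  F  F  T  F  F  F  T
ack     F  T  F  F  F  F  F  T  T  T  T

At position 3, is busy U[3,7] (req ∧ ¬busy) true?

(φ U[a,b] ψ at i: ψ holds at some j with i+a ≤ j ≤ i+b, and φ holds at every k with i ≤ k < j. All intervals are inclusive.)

Need some j in [6,10] with (req ∧ ¬busy), and busy at every k in [3,j-1].
  j=6: (req ∧ ¬busy) holds; busy holds at every k in [3,5] → satisfied.

True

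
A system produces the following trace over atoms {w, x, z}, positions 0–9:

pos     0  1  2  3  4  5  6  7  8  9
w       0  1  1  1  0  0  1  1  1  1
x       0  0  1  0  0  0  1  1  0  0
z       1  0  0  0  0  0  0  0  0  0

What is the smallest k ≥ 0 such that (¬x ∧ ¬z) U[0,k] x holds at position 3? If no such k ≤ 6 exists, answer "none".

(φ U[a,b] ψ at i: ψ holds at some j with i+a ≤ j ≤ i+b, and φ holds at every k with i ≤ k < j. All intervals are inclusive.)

3

Need earliest j ≥ 3 with x, and (¬x ∧ ¬z) at every k in [3,j-1].
  j=3: rhs fails.
  j=4: rhs fails.
  j=5: rhs fails.
  j=6: rhs holds; lhs holds on [3,5]. k = 3.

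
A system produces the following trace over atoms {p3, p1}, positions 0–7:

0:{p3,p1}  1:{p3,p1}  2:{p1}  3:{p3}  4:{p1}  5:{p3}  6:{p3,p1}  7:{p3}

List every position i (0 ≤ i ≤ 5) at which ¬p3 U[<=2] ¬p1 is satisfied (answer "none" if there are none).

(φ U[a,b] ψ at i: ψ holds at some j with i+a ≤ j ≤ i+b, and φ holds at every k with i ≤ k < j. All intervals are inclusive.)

Evaluate at each i in [0,5]:
  i=0: ✗ (no rhs in [0,2])
  i=1: ✗ (lhs fails at k=1 before rhs at j=3)
  i=2: ✓ (rhs at j=3; lhs holds on [2,2])
  i=3: ✓ (rhs at j=3)
  i=4: ✓ (rhs at j=5; lhs holds on [4,4])
  i=5: ✓ (rhs at j=5)

2, 3, 4, 5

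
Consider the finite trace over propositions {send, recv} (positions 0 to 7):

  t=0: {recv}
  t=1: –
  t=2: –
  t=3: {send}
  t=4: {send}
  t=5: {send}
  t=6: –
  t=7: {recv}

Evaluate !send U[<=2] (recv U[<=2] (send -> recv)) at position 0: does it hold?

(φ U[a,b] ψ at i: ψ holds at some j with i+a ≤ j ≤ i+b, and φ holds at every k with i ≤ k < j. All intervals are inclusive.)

Holds

Need some j in [0,2] with (recv U[<=2] (send -> recv)), and !send at every k in [0,j-1].
  j=0: (recv U[<=2] (send -> recv)) holds; no prefix to check → satisfied.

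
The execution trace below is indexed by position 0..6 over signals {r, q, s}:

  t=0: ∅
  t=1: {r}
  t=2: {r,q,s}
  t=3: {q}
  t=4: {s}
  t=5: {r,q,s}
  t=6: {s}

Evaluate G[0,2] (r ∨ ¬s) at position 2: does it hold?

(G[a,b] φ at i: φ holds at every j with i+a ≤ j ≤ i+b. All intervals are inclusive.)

False

Check (r ∨ ¬s) at every j in [2,4]:
  j=2: true
  j=3: true
  j=4: false
Fails at j=4 → formula fails.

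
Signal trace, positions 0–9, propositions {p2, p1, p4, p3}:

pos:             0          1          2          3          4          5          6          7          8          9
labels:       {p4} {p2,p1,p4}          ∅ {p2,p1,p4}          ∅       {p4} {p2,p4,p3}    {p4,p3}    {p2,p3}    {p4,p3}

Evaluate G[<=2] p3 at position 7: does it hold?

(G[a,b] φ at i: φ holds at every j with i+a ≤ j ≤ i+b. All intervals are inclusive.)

Holds

Check p3 at every j in [7,9]:
  j=7: true
  j=8: true
  j=9: true
All positions satisfy it → formula holds.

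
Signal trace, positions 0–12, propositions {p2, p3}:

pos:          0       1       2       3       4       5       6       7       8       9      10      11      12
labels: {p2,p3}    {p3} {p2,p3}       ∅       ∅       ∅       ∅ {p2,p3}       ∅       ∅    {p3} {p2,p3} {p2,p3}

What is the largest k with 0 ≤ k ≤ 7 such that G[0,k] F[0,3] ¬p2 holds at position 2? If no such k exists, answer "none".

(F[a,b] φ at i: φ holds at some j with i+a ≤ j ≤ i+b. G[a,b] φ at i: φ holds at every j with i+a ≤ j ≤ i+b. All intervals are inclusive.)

F[0,3] ¬p2 must hold from j=2 onward; find where it first fails.
  j=2: holds
  j=3: holds
  j=4: holds
  j=5: holds
  j=6: holds
  j=7: holds
  j=8: holds
  j=9: holds
Holds through j=9; largest k = 7.

7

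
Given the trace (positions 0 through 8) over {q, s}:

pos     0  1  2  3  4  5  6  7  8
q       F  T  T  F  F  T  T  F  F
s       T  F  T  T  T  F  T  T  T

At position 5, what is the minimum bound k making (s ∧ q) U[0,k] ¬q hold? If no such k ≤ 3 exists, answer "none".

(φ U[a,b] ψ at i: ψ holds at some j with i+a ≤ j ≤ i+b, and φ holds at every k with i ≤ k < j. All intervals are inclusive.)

none

Need earliest j ≥ 5 with ¬q, and (s ∧ q) at every k in [5,j-1].
  j=5: rhs fails.
  j=6: rhs fails.
  j=7: rhs holds but lhs fails at k=5.
  j=8: rhs holds but lhs fails at k=5.
No witness within the range → none.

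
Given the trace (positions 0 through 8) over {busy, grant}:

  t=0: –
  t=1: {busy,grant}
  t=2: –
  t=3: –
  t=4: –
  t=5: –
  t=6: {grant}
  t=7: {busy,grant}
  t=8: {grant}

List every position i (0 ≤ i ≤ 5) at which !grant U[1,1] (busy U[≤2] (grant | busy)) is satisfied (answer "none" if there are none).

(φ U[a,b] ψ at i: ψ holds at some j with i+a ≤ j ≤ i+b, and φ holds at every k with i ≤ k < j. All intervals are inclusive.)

0, 5

Evaluate at each i in [0,5]:
  i=0: ✓ (rhs at j=1; lhs holds on [0,0])
  i=1: ✗ (no rhs in [2,2])
  i=2: ✗ (no rhs in [3,3])
  i=3: ✗ (no rhs in [4,4])
  i=4: ✗ (no rhs in [5,5])
  i=5: ✓ (rhs at j=6; lhs holds on [5,5])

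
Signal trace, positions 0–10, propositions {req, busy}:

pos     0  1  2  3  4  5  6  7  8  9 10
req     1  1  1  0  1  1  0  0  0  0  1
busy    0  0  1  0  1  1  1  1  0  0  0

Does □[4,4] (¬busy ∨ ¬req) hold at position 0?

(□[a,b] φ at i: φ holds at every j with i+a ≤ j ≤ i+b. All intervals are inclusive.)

Does not hold

Check (¬busy ∨ ¬req) at every j in [4,4]:
  j=4: false
Fails at j=4 → formula fails.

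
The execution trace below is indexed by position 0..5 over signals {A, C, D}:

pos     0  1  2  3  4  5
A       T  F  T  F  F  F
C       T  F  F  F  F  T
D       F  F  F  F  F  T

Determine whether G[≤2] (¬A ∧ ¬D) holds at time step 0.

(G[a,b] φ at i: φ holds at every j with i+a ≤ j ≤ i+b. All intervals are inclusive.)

Check (¬A ∧ ¬D) at every j in [0,2]:
  j=0: false
  j=1: true
  j=2: false
Fails at j=0 → formula fails.

No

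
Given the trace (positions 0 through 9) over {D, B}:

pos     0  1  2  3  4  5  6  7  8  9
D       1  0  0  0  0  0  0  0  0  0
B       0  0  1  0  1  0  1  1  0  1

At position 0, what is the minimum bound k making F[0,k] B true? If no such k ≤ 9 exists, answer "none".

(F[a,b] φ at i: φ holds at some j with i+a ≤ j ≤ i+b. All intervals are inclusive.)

Scan j = 0,1,… for B:
  j=0: fails
  j=1: fails
  j=2: holds
First hit at j=2, so smallest k = 2-0 = 2.

2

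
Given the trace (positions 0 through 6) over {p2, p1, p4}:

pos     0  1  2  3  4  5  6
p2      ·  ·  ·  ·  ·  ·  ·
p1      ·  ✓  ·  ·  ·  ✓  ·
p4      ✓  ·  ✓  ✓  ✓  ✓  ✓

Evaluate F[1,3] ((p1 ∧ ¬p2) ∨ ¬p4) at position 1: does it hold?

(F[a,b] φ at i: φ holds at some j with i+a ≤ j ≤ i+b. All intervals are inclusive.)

Check ((p1 ∧ ¬p2) ∨ ¬p4) at each j in [2,4]:
  j=2: false
  j=3: false
  j=4: false
No position in the window satisfies it → formula fails.

Does not hold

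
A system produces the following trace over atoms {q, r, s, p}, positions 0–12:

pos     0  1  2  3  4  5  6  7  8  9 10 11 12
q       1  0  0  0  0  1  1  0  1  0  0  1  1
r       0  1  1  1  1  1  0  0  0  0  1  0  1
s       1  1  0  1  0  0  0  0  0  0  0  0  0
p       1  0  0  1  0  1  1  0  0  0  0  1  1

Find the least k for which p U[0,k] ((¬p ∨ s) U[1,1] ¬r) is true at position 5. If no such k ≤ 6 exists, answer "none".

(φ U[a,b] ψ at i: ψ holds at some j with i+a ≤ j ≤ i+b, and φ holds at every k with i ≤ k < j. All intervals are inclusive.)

2

Need earliest j ≥ 5 with ((¬p ∨ s) U[1,1] ¬r), and p at every k in [5,j-1].
  j=5: rhs fails.
  j=6: rhs fails.
  j=7: rhs holds; lhs holds on [5,6]. k = 2.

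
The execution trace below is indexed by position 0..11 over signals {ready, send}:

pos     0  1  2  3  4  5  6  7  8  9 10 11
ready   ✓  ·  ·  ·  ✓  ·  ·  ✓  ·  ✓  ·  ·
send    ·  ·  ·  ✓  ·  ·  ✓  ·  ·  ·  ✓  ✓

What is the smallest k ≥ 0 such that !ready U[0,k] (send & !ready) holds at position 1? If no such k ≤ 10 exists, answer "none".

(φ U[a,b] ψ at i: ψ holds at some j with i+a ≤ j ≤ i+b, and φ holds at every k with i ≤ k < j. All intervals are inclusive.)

2

Need earliest j ≥ 1 with (send & !ready), and !ready at every k in [1,j-1].
  j=1: rhs fails.
  j=2: rhs fails.
  j=3: rhs holds; lhs holds on [1,2]. k = 2.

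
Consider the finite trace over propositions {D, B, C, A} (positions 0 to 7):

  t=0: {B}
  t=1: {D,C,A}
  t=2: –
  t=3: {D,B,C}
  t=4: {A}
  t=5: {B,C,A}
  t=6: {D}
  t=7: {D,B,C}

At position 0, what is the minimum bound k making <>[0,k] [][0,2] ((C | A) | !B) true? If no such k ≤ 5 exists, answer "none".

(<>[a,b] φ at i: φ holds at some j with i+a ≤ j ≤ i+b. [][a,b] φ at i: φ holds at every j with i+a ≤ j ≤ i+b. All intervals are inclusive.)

1

Scan j = 0,1,… for [][0,2] ((C | A) | !B):
  j=0: fails
  j=1: holds
First hit at j=1, so smallest k = 1-0 = 1.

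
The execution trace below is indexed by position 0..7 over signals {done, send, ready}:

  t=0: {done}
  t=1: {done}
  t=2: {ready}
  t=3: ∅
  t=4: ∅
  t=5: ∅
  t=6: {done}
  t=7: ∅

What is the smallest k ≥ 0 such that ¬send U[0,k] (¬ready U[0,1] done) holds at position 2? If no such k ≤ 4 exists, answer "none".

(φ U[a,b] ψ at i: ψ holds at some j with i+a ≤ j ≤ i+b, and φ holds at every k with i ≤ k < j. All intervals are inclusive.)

Need earliest j ≥ 2 with (¬ready U[0,1] done), and ¬send at every k in [2,j-1].
  j=2: rhs fails.
  j=3: rhs fails.
  j=4: rhs fails.
  j=5: rhs holds; lhs holds on [2,4]. k = 3.

3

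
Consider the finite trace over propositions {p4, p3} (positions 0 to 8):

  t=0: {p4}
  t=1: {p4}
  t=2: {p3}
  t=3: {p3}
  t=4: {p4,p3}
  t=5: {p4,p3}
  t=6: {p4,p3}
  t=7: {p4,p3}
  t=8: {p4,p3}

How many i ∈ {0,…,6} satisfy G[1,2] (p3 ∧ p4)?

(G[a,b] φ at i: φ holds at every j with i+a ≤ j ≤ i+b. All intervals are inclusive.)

Evaluate at each i in [0,6]:
  i=0: ✗ (fails at j=1)
  i=1: ✗ (fails at j=2)
  i=2: ✗ (fails at j=3)
  i=3: ✓ (all of [4,5])
  i=4: ✓ (all of [5,6])
  i=5: ✓ (all of [6,7])
  i=6: ✓ (all of [7,8])
Positions where it holds: {3, 4, 5, 6} → 4.

4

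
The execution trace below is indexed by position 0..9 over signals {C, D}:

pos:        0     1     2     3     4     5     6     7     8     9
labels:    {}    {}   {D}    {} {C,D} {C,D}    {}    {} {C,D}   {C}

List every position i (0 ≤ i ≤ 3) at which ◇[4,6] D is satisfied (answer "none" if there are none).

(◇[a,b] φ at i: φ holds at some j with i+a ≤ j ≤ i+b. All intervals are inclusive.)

Evaluate at each i in [0,3]:
  i=0: ✓ (witness j=4)
  i=1: ✓ (witness j=5)
  i=2: ✓ (witness j=8)
  i=3: ✓ (witness j=8)

0, 1, 2, 3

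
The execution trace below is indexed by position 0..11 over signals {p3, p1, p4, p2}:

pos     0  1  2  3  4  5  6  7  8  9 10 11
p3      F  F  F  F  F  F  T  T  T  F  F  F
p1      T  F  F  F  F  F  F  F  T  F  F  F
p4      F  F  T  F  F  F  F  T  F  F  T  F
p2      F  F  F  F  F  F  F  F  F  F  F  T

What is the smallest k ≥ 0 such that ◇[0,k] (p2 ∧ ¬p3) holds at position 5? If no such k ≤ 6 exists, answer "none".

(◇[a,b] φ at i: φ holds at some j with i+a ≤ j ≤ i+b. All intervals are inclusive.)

Scan j = 5,6,… for (p2 ∧ ¬p3):
  j=5: fails
  j=6: fails
  j=7: fails
  j=8: fails
  j=9: fails
  j=10: fails
  j=11: holds
First hit at j=11, so smallest k = 11-5 = 6.

6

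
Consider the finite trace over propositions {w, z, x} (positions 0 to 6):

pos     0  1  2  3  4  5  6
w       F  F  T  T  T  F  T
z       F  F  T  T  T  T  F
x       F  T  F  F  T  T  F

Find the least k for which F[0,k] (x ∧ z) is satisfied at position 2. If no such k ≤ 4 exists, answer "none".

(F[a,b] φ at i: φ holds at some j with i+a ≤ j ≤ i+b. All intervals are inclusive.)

Scan j = 2,3,… for (x ∧ z):
  j=2: fails
  j=3: fails
  j=4: holds
First hit at j=4, so smallest k = 4-2 = 2.

2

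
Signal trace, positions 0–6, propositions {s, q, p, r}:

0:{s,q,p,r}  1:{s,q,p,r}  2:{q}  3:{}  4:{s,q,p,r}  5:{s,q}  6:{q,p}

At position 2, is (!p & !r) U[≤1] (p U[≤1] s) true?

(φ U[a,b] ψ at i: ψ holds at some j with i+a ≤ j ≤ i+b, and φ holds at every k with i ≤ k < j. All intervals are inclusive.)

Need some j in [2,3] with (p U[≤1] s), and (!p & !r) at every k in [2,j-1].
  j=2: (p U[≤1] s) — fails.
  j=3: (p U[≤1] s) — fails.
No j in the window works → until fails.

False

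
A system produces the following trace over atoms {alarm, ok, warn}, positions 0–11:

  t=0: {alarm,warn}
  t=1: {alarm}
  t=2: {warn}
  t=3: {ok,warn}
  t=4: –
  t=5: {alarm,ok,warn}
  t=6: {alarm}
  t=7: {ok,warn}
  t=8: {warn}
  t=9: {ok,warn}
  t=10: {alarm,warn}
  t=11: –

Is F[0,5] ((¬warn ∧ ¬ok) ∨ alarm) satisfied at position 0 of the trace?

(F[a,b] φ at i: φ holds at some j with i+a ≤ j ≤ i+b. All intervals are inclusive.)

Yes

Check ((¬warn ∧ ¬ok) ∨ alarm) at each j in [0,5]:
  j=0: true
  j=1: true
  j=2: false
  j=3: false
  j=4: true
  j=5: true
Found at j=0 → formula holds.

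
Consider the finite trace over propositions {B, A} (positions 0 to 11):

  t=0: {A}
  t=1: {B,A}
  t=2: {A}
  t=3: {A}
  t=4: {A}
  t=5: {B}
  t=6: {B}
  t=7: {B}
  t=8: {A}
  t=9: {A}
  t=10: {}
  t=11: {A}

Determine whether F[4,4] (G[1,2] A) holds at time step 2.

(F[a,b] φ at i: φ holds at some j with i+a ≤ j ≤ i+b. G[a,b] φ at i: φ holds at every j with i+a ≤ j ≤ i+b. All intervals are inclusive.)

No

Check G[1,2] A at each j in [6,6]:
  j=6: fails at 7
No position in the window satisfies it → formula fails.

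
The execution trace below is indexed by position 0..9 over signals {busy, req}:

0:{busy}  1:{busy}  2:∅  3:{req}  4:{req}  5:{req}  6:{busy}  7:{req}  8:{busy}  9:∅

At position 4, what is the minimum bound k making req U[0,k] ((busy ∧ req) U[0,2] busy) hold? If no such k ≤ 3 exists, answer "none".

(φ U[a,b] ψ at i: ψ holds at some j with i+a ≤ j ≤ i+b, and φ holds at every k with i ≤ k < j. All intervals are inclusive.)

Need earliest j ≥ 4 with ((busy ∧ req) U[0,2] busy), and req at every k in [4,j-1].
  j=4: rhs fails.
  j=5: rhs fails.
  j=6: rhs holds; lhs holds on [4,5]. k = 2.

2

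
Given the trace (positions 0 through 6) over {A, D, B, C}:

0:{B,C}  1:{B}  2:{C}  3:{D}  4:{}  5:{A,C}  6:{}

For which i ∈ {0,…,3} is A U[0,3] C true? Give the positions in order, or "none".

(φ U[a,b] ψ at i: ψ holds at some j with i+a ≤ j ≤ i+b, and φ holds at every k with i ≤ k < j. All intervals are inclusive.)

Evaluate at each i in [0,3]:
  i=0: ✓ (rhs at j=0)
  i=1: ✗ (lhs fails at k=1 before rhs at j=2)
  i=2: ✓ (rhs at j=2)
  i=3: ✗ (lhs fails at k=3 before rhs at j=5)

0, 2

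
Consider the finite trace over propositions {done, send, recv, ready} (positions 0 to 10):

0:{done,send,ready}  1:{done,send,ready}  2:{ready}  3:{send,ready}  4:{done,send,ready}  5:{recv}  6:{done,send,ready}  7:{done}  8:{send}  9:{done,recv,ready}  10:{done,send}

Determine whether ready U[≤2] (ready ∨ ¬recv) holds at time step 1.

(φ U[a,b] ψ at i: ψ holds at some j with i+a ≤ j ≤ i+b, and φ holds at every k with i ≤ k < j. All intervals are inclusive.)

Yes

Need some j in [1,3] with (ready ∨ ¬recv), and ready at every k in [1,j-1].
  j=1: (ready ∨ ¬recv) holds; no prefix to check → satisfied.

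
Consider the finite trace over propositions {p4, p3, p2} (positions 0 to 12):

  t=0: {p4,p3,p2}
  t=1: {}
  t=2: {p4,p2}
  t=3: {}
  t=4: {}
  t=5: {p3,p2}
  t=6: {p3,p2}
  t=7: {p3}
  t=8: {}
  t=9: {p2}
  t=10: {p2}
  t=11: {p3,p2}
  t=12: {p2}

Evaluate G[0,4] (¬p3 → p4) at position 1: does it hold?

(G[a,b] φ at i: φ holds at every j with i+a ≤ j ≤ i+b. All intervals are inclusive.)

False

Check (¬p3 → p4) at every j in [1,5]:
  j=1: antecedent true; consequent false → ✗
  j=2: antecedent true; consequent true → ✓
  j=3: antecedent true; consequent false → ✗
  j=4: antecedent true; consequent false → ✗
  j=5: antecedent false → ✓
Fails at j=1 → formula fails.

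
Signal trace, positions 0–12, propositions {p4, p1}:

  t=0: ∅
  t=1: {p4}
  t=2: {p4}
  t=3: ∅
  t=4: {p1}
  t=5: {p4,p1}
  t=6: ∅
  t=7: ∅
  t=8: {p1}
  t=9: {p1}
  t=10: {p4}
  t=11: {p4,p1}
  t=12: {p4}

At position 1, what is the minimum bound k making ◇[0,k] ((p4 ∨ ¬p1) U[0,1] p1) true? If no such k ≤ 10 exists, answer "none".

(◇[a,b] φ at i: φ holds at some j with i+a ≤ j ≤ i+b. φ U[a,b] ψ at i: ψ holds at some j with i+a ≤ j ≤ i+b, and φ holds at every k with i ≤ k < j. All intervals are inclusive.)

Scan j = 1,2,… for ((p4 ∨ ¬p1) U[0,1] p1):
  j=1: fails
  j=2: fails
  j=3: holds
First hit at j=3, so smallest k = 3-1 = 2.

2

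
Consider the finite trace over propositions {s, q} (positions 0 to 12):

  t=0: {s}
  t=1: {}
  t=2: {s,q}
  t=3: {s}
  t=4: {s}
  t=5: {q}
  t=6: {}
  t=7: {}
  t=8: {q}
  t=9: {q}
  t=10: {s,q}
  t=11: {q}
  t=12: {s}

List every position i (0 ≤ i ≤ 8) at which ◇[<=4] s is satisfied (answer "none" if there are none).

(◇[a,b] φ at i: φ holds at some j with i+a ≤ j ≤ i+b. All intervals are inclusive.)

Evaluate at each i in [0,8]:
  i=0: ✓ (witness j=0)
  i=1: ✓ (witness j=2)
  i=2: ✓ (witness j=2)
  i=3: ✓ (witness j=3)
  i=4: ✓ (witness j=4)
  i=5: ✗ (none in [5,9])
  i=6: ✓ (witness j=10)
  i=7: ✓ (witness j=10)
  i=8: ✓ (witness j=10)

0, 1, 2, 3, 4, 6, 7, 8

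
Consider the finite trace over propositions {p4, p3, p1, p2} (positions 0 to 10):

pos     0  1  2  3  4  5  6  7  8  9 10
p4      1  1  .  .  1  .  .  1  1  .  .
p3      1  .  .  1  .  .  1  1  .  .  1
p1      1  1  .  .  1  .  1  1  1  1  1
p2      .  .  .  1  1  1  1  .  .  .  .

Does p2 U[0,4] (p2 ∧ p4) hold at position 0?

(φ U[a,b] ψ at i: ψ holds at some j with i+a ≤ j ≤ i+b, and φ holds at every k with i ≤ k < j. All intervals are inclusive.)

Need some j in [0,4] with (p2 ∧ p4), and p2 at every k in [0,j-1].
  j=0: (p2 ∧ p4) false.
  j=1: (p2 ∧ p4) false.
  j=2: (p2 ∧ p4) false.
  j=3: (p2 ∧ p4) false.
  j=4: (p2 ∧ p4) holds, but p2 fails at k=0 → not this j.
No j in the window works → until fails.

No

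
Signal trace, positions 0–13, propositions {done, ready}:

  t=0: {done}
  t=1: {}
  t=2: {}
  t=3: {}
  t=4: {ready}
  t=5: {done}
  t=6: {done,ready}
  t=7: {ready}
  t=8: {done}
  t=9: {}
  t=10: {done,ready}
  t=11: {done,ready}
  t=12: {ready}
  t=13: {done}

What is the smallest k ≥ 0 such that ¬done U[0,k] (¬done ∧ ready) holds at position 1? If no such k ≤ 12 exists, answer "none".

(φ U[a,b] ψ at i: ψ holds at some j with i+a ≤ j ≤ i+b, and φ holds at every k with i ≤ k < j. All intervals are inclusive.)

3

Need earliest j ≥ 1 with (¬done ∧ ready), and ¬done at every k in [1,j-1].
  j=1: rhs fails.
  j=2: rhs fails.
  j=3: rhs fails.
  j=4: rhs holds; lhs holds on [1,3]. k = 3.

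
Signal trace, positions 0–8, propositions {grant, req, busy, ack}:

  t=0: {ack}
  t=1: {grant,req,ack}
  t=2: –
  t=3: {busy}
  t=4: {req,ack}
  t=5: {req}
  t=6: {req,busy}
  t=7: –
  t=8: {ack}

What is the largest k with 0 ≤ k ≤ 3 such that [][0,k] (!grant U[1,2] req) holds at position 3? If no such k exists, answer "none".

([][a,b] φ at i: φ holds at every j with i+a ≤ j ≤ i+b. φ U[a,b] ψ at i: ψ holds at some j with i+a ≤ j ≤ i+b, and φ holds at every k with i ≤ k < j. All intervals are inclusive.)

(!grant U[1,2] req) must hold from j=3 onward; find where it first fails.
  j=3: holds
  j=4: holds
  j=5: holds
  j=6: fails
Holds on [3,5], so largest k = 2.

2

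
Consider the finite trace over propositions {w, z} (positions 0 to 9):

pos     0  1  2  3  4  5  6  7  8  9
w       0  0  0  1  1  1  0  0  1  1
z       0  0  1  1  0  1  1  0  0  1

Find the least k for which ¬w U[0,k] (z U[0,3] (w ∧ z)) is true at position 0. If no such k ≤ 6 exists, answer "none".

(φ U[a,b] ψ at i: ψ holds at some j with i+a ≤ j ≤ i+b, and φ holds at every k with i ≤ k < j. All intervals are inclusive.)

2

Need earliest j ≥ 0 with (z U[0,3] (w ∧ z)), and ¬w at every k in [0,j-1].
  j=0: rhs fails.
  j=1: rhs fails.
  j=2: rhs holds; lhs holds on [0,1]. k = 2.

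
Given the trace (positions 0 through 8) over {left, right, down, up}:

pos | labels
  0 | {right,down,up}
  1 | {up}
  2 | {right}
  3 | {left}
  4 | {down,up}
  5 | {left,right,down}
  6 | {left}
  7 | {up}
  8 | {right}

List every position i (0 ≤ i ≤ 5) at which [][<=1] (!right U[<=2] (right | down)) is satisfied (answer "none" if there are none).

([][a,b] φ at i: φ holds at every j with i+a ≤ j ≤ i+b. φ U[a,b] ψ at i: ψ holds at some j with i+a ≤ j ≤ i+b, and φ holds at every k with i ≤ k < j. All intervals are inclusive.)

Evaluate at each i in [0,5]:
  i=0: ✓ (all of [0,1])
  i=1: ✓ (all of [1,2])
  i=2: ✓ (all of [2,3])
  i=3: ✓ (all of [3,4])
  i=4: ✓ (all of [4,5])
  i=5: ✓ (all of [5,6])

0, 1, 2, 3, 4, 5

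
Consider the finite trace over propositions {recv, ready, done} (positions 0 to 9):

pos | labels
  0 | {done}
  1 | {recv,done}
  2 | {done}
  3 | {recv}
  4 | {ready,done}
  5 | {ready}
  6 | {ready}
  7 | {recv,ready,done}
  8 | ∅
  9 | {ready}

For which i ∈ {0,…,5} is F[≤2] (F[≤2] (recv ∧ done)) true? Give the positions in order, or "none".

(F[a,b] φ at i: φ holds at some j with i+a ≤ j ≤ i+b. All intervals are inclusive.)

Evaluate at each i in [0,5]:
  i=0: ✓ (witness j=0)
  i=1: ✓ (witness j=1)
  i=2: ✗ (none in [2,4])
  i=3: ✓ (witness j=5)
  i=4: ✓ (witness j=5)
  i=5: ✓ (witness j=5)

0, 1, 3, 4, 5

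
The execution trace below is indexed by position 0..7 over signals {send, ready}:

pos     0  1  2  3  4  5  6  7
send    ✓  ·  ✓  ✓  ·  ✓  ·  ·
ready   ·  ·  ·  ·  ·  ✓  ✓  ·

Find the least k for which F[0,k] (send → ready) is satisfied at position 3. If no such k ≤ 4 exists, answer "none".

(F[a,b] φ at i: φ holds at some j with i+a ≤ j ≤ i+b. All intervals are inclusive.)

Scan j = 3,4,… for (send → ready):
  j=3: fails
  j=4: holds
First hit at j=4, so smallest k = 4-3 = 1.

1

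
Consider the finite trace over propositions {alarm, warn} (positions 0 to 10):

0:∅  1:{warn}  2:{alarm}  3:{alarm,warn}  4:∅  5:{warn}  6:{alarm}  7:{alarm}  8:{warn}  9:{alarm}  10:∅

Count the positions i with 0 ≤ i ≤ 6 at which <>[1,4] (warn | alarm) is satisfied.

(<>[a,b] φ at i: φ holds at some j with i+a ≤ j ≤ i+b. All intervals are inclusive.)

7

Evaluate at each i in [0,6]:
  i=0: ✓ (witness j=1)
  i=1: ✓ (witness j=2)
  i=2: ✓ (witness j=3)
  i=3: ✓ (witness j=5)
  i=4: ✓ (witness j=5)
  i=5: ✓ (witness j=6)
  i=6: ✓ (witness j=7)
Positions where it holds: {0, 1, 2, 3, 4, 5, 6} → 7.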